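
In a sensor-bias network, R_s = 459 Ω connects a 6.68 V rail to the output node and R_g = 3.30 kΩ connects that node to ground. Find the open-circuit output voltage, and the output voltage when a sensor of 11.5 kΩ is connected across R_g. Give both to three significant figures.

Unloaded: 5.86 V; loaded: 5.67 V

Open-circuit: V = 6.68 × 3300/(459 + 3300) = 5.86 V.
With the load, R_g becomes R_g‖R_L = 2564 Ω, so V = 6.68 × 2564/3023 = 5.67 V.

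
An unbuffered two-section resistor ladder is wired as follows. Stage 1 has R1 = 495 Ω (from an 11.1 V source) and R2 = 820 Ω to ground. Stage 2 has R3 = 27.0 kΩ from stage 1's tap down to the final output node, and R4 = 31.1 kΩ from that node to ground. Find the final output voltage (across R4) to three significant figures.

V_out ≈ 3.69 V

Stage 2 presents R3+R4 = 58100 Ω as a load on stage 1's tap.
Stage 1's lower leg becomes R2‖(R3+R4) = 808.6 Ω, so V_mid = 11.1 × 808.6/1304 = 6.885 V.
Stage 2 is itself unloaded: V_out = V_mid × R4/(R3+R4) = 6.885 × 31100/58100 = 3.69 V.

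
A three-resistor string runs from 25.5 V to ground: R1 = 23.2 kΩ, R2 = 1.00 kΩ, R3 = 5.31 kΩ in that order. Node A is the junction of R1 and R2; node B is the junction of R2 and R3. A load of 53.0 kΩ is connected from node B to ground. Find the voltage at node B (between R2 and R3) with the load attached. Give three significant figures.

V ≈ 4.24 V

At node B, R3 is in parallel with the load: R3‖R_L = 4.826 kΩ.
Below node A the resistance is R2 + (R3‖R_L) = 5.826 kΩ, so V_A = 25.5 × 5.826/29.03 = 5.119 V.
Then V_B = V_A × (R3‖R_L)/(R2 + R3‖R_L) = 5.119 × 4.826/5.826 = 4.24 V.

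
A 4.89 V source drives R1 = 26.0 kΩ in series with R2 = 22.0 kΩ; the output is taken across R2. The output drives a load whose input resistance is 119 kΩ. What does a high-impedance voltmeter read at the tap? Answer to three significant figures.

V_out ≈ 2.04 V

The load sits in parallel with R2: R2‖R_L = (22.0 × 119) / (22.0 + 119) = 18.57 kΩ.
V_out = 4.89 × 18.57 / (26.0 + 18.57) = 4.89 × 18.57/44.57 = 2.04 V.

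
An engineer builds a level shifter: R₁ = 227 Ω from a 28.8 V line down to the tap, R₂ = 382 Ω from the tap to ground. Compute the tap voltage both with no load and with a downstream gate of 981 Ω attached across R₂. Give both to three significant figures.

Unloaded: 18.1 V; loaded: 15.8 V

Open-circuit: V = 28.8 × 382/(227 + 382) = 18.1 V.
With the load, R₂ becomes R₂‖R_L = 274.9 Ω, so V = 28.8 × 274.9/501.9 = 15.8 V.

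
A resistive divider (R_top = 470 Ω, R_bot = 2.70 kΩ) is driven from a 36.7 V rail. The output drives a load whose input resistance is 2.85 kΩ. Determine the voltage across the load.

V_out ≈ 27.4 V

The load sits in parallel with R_bot: R_bot‖R_L = (2700 × 2850) / (2700 + 2850) = 1386 Ω.
V_out = 36.7 × 1386 / (470 + 1386) = 36.7 × 1386/1856 = 27.4 V.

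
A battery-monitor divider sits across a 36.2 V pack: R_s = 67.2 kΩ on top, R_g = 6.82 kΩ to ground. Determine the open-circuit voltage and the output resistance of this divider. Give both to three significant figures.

V_th is the open-circuit tap voltage: 36.2 × 6.82/(67.2 + 6.82) = 3.34 V.
With the supply zeroed, R_s and R_g appear in parallel from the tap: R_th = R_s‖R_g = (67.2 × 6.82)/74.02 = 6.19 kΩ.

V_th = 3.34 V, R_th = 6.19 kΩ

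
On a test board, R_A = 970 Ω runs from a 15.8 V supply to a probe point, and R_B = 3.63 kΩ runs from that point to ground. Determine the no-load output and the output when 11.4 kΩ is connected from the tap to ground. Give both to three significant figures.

Open-circuit: V = 15.8 × 3630/(970 + 3630) = 12.5 V.
With the load, R_B becomes R_B‖R_L = 2753 Ω, so V = 15.8 × 2753/3723 = 11.7 V.

Unloaded: 12.5 V; loaded: 11.7 V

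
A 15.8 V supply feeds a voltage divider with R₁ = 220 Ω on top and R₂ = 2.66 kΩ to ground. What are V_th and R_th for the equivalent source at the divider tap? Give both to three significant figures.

V_th = 14.6 V, R_th = 203 Ω

V_th is the open-circuit tap voltage: 15.8 × 2660/(220 + 2660) = 14.6 V.
With the supply zeroed, R₁ and R₂ appear in parallel from the tap: R_th = R₁‖R₂ = (220 × 2660)/2880 = 203 Ω.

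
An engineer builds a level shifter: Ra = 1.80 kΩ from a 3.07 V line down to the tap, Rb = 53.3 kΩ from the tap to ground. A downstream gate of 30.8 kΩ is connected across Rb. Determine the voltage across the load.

V_out ≈ 2.81 V

The load sits in parallel with Rb: Rb‖R_L = (53.3 × 30.8) / (53.3 + 30.8) = 19.52 kΩ.
V_out = 3.07 × 19.52 / (1.80 + 19.52) = 3.07 × 19.52/21.32 = 2.81 V.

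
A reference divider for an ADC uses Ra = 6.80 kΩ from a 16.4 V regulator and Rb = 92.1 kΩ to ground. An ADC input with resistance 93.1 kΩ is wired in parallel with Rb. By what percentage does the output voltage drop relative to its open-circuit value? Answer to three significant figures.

6.37 %

The divider's output (Thévenin) resistance is Ra‖Rb = 6.332 kΩ.
Fractional drop under load = R_th/(R_th + R_L) = 6.332 / (6.332 + 93.1) = 0.06369.
So the output falls by 6.37 %.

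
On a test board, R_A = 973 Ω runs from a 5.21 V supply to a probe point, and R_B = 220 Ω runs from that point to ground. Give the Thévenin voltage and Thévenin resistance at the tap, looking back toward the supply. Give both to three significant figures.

V_th = 0.961 V, R_th = 179 Ω

V_th is the open-circuit tap voltage: 5.21 × 220/(973 + 220) = 0.961 V.
With the supply zeroed, R_A and R_B appear in parallel from the tap: R_th = R_A‖R_B = (973 × 220)/1193 = 179 Ω.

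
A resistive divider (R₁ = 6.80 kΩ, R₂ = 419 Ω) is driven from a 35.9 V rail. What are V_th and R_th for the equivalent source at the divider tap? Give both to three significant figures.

V_th is the open-circuit tap voltage: 35.9 × 419/(6800 + 419) = 2.08 V.
With the supply zeroed, R₁ and R₂ appear in parallel from the tap: R_th = R₁‖R₂ = (6800 × 419)/7219 = 395 Ω.

V_th = 2.08 V, R_th = 395 Ω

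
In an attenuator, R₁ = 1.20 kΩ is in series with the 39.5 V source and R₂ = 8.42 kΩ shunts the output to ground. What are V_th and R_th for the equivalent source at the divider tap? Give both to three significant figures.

V_th is the open-circuit tap voltage: 39.5 × 8.42/(1.20 + 8.42) = 34.6 V.
With the supply zeroed, R₁ and R₂ appear in parallel from the tap: R_th = R₁‖R₂ = (1.20 × 8.42)/9.620 = 1.05 kΩ.

V_th = 34.6 V, R_th = 1.05 kΩ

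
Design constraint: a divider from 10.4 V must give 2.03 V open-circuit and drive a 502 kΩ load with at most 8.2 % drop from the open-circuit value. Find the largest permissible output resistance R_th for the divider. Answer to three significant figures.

Loading drop = R_th/(R_th + R_L) ≤ 0.0820, so R_th ≤ R_L · ε/(1−ε) = 502 kΩ × 0.0820/0.9180 = 44.8 kΩ.

R_th ≤ 44.8 kΩ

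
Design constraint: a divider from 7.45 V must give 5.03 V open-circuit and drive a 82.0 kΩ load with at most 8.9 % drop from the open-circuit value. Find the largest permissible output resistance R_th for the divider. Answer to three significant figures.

R_th ≤ 8.01 kΩ

Loading drop = R_th/(R_th + R_L) ≤ 0.0890, so R_th ≤ R_L · ε/(1−ε) = 82.0 kΩ × 0.0890/0.9110 = 8.01 kΩ.
(Any R1, R2 with R2/(R1+R2) = 0.675 and R1‖R2 ≤ 8.01 kΩ will meet the spec.)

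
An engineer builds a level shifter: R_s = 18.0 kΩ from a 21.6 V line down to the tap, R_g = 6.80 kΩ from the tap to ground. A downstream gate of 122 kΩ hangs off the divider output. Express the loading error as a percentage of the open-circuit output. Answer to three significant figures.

3.89 %

The divider's output (Thévenin) resistance is R_s‖R_g = 4.935 kΩ.
Fractional drop under load = R_th/(R_th + R_L) = 4.935 / (4.935 + 122) = 0.03888.
So the output falls by 3.89 %.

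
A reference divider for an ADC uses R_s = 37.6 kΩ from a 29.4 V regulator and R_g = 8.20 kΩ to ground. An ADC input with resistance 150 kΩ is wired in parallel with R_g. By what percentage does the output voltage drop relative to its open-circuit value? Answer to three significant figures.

4.30 %

The divider's output (Thévenin) resistance is R_s‖R_g = 6.732 kΩ.
Fractional drop under load = R_th/(R_th + R_L) = 6.732 / (6.732 + 150) = 0.04295.
So the output falls by 4.30 %.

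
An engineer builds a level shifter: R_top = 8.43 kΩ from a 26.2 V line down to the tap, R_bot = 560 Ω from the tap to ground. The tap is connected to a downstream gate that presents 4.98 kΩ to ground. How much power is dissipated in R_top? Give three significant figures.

Total resistance from the source is R_top + (R_bot‖R_L) = 8933 Ω, so I = 26.2/8933 Ω = 2.933 mA.
P = I²·R_top = (2.933 mA)² × 8.43 kΩ = 72.5 mW.

P ≈ 72.5 mW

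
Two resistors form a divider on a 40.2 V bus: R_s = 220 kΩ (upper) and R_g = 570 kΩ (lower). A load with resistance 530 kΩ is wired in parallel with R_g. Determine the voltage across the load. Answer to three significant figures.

The load sits in parallel with R_g: R_g‖R_L = (570 × 530) / (570 + 530) = 274.6 kΩ.
V_out = 40.2 × 274.6 / (220 + 274.6) = 40.2 × 274.6/494.6 = 22.3 V.

V_out ≈ 22.3 V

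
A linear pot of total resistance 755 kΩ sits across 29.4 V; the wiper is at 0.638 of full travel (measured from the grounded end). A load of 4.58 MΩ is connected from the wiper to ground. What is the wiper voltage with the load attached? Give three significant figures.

V ≈ 18.1 V

The wiper splits the pot into (1−α)R = 273.3 kΩ above and αR = 481.7 kΩ below.
Lower section ‖ load = 435.9 kΩ.
V_wiper = 29.4 × 435.9/(273.3 + 435.9) = 18.1 V.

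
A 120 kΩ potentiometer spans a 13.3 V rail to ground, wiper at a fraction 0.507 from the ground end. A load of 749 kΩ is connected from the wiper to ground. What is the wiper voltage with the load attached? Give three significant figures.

The wiper splits the pot into (1−α)R = 59.16 kΩ above and αR = 60.84 kΩ below.
Lower section ‖ load = 56.27 kΩ.
V_wiper = 13.3 × 56.27/(59.16 + 56.27) = 6.48 V.

V ≈ 6.48 V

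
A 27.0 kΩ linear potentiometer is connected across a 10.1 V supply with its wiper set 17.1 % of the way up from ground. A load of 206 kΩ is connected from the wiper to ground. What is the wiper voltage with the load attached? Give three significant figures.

The wiper splits the pot into (1−α)R = 22.38 kΩ above and αR = 4.617 kΩ below.
Lower section ‖ load = 4.516 kΩ.
V_wiper = 10.1 × 4.516/(22.38 + 4.516) = 1.70 V.

V ≈ 1.70 V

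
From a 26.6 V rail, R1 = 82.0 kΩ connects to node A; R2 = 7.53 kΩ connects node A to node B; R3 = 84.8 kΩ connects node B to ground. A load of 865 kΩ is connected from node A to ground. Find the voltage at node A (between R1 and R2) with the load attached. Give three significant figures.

Below node A the series string R2+R3 = 92.33 kΩ sits in parallel with the 865 kΩ load: 83.43 kΩ.
V_A = 26.6 × 83.43/(82.0 + 83.43) = 13.4 V.

V ≈ 13.4 V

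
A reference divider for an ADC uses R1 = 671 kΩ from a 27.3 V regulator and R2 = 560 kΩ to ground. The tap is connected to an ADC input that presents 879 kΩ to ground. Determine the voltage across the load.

The load sits in parallel with R2: R2‖R_L = (560 × 879) / (560 + 879) = 342.1 kΩ.
V_out = 27.3 × 342.1 / (671 + 342.1) = 27.3 × 342.1/1013 = 9.22 V.

V_out ≈ 9.22 V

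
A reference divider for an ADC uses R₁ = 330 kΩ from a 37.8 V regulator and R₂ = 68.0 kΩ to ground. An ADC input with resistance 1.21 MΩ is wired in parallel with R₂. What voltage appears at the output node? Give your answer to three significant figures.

V_out ≈ 6.17 V

The load sits in parallel with R₂: R₂‖R_L = (68.0 × 1210) / (68.0 + 1210) = 64.38 kΩ.
V_out = 37.8 × 64.38 / (330 + 64.38) = 37.8 × 64.38/394.4 = 6.17 V.
(Unloaded it would have been 6.46 V.)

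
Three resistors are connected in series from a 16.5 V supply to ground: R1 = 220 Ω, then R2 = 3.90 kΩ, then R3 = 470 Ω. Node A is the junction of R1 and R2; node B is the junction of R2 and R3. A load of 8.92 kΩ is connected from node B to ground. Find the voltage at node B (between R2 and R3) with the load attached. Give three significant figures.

V ≈ 1.61 V

At node B, R3 is in parallel with the load: R3‖R_L = 446.5 Ω.
Below node A the resistance is R2 + (R3‖R_L) = 4346 Ω, so V_A = 16.5 × 4346/4566 = 15.71 V.
Then V_B = V_A × (R3‖R_L)/(R2 + R3‖R_L) = 15.71 × 446.5/4346 = 1.61 V.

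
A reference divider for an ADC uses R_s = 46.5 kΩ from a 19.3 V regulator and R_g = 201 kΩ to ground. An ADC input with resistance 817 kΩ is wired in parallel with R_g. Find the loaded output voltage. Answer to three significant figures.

The load sits in parallel with R_g: R_g‖R_L = (201 × 817) / (201 + 817) = 161.3 kΩ.
V_out = 19.3 × 161.3 / (46.5 + 161.3) = 19.3 × 161.3/207.8 = 15.0 V.

V_out ≈ 15.0 V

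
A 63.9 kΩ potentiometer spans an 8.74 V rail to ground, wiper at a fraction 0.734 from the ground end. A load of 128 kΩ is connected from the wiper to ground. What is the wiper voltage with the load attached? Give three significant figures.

The wiper splits the pot into (1−α)R = 17.00 kΩ above and αR = 46.90 kΩ below.
Lower section ‖ load = 34.33 kΩ.
V_wiper = 8.74 × 34.33/(17.00 + 34.33) = 5.85 V.

V ≈ 5.85 V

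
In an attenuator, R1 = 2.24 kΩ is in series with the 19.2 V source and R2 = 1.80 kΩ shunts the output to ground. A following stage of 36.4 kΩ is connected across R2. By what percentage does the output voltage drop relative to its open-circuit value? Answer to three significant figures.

The divider's output (Thévenin) resistance is R1‖R2 = 0.9980 kΩ.
Fractional drop under load = R_th/(R_th + R_L) = 0.9980 / (0.9980 + 36.4) = 0.02669.
So the output falls by 2.67 %.

2.67 %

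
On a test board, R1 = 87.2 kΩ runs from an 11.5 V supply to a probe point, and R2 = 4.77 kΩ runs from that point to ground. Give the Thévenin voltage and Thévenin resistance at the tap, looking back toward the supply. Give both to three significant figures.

V_th is the open-circuit tap voltage: 11.5 × 4.77/(87.2 + 4.77) = 0.596 V.
With the supply zeroed, R1 and R2 appear in parallel from the tap: R_th = R1‖R2 = (87.2 × 4.77)/91.97 = 4.52 kΩ.

V_th = 0.596 V, R_th = 4.52 kΩ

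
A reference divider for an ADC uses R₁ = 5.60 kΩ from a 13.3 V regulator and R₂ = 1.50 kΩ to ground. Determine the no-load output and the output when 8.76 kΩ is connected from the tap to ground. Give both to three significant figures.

Open-circuit: V = 13.3 × 1.50/(5.60 + 1.50) = 2.81 V.
With the load, R₂ becomes R₂‖R_L = 1.281 kΩ, so V = 13.3 × 1.281/6.881 = 2.48 V.

Unloaded: 2.81 V; loaded: 2.48 V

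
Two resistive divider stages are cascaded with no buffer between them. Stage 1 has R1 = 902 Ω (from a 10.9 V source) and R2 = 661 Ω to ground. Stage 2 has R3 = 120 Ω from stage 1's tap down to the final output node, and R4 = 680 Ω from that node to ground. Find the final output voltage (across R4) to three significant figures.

V_out ≈ 2.65 V

Stage 2 presents R3+R4 = 800.0 Ω as a load on stage 1's tap.
Stage 1's lower leg becomes R2‖(R3+R4) = 361.9 Ω, so V_mid = 10.9 × 361.9/1264 = 3.121 V.
Stage 2 is itself unloaded: V_out = V_mid × R4/(R3+R4) = 3.121 × 680/800.0 = 2.65 V.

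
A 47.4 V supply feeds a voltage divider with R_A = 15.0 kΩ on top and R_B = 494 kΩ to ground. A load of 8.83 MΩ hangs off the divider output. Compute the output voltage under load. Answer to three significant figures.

V_out ≈ 45.9 V

The load sits in parallel with R_B: R_B‖R_L = (494 × 8830) / (494 + 8830) = 467.8 kΩ.
V_out = 47.4 × 467.8 / (15.0 + 467.8) = 47.4 × 467.8/482.8 = 45.9 V.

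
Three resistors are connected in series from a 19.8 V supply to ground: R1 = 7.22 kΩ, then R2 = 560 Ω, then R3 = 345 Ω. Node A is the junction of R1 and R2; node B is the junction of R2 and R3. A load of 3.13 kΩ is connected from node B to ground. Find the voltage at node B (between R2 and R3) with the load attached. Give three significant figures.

At node B, R3 is in parallel with the load: R3‖R_L = 310.7 Ω.
Below node A the resistance is R2 + (R3‖R_L) = 870.7 Ω, so V_A = 19.8 × 870.7/8091 = 2.131 V.
Then V_B = V_A × (R3‖R_L)/(R2 + R3‖R_L) = 2.131 × 310.7/870.7 = 0.760 V.

V ≈ 0.760 V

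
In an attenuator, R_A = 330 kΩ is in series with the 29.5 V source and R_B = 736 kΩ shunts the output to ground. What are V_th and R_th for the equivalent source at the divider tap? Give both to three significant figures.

V_th is the open-circuit tap voltage: 29.5 × 736/(330 + 736) = 20.4 V.
With the supply zeroed, R_A and R_B appear in parallel from the tap: R_th = R_A‖R_B = (330 × 736)/1066 = 228 kΩ.

V_th = 20.4 V, R_th = 228 kΩ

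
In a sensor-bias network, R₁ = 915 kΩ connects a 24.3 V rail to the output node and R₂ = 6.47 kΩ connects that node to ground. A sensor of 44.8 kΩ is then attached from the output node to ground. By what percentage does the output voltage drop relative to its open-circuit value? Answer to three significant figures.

12.5 %

The divider's output (Thévenin) resistance is R₁‖R₂ = 6.425 kΩ.
Fractional drop under load = R_th/(R_th + R_L) = 6.425 / (6.425 + 44.8) = 0.1254.
So the output falls by 12.5 %.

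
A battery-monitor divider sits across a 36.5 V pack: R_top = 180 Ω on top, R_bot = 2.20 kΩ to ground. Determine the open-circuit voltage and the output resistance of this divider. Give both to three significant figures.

V_th is the open-circuit tap voltage: 36.5 × 2200/(180 + 2200) = 33.7 V.
With the supply zeroed, R_top and R_bot appear in parallel from the tap: R_th = R_top‖R_bot = (180 × 2200)/2380 = 166 Ω.

V_th = 33.7 V, R_th = 166 Ω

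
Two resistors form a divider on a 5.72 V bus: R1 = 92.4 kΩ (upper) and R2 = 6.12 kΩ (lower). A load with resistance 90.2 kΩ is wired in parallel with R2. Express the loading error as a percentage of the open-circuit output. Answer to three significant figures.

5.98 %

The divider's output (Thévenin) resistance is R1‖R2 = 5.740 kΩ.
Fractional drop under load = R_th/(R_th + R_L) = 5.740 / (5.740 + 90.2) = 0.05983.
So the output falls by 5.98 %.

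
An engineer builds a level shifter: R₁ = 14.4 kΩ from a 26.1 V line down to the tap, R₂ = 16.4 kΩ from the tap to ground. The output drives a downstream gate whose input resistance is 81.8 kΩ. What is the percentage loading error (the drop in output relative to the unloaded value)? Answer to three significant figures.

8.57 %

The divider's output (Thévenin) resistance is R₁‖R₂ = 7.668 kΩ.
Fractional drop under load = R_th/(R_th + R_L) = 7.668 / (7.668 + 81.8) = 0.08570.
So the output falls by 8.57 %.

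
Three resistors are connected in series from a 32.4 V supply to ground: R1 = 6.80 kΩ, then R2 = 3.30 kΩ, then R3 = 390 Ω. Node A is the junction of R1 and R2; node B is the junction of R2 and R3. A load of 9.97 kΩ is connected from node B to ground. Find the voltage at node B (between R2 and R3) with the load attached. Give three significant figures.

V ≈ 1.16 V

At node B, R3 is in parallel with the load: R3‖R_L = 375.3 Ω.
Below node A the resistance is R2 + (R3‖R_L) = 3675 Ω, so V_A = 32.4 × 3675/10480 = 11.37 V.
Then V_B = V_A × (R3‖R_L)/(R2 + R3‖R_L) = 11.37 × 375.3/3675 = 1.16 V.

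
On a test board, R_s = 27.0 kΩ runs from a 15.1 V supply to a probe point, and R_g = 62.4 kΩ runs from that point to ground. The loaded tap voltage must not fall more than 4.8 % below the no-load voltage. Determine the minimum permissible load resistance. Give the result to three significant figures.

Output resistance R_th = R_s‖R_g = (27.0 × 62.4)/89.40 = 18.85 kΩ.
The fractional drop is R_th/(R_th + R_L); requiring this ≤ 0.0480 gives R_L ≥ R_th(1/0.0480 − 1) = 18.85 × 19.83 = 374 kΩ.

R_L(min) ≈ 374 kΩ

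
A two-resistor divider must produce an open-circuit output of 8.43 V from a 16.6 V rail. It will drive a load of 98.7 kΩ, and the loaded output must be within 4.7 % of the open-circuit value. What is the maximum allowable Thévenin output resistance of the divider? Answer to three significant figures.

R_th ≤ 4.87 kΩ

Loading drop = R_th/(R_th + R_L) ≤ 0.0470, so R_th ≤ R_L · ε/(1−ε) = 98.7 kΩ × 0.0470/0.9530 = 4.87 kΩ.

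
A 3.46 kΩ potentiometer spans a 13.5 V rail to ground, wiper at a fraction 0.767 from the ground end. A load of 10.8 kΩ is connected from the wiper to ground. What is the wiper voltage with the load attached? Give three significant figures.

The wiper splits the pot into (1−α)R = 806.2 Ω above and αR = 2654 Ω below.
Lower section ‖ load = 2130 Ω.
V_wiper = 13.5 × 2130/(806.2 + 2130) = 9.79 V.

V ≈ 9.79 V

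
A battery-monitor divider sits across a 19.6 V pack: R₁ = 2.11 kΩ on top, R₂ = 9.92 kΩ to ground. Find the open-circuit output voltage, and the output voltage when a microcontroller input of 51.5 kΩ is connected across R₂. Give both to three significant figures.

Open-circuit: V = 19.6 × 9.92/(2.11 + 9.92) = 16.2 V.
With the load, R₂ becomes R₂‖R_L = 8.318 kΩ, so V = 19.6 × 8.318/10.43 = 15.6 V.

Unloaded: 16.2 V; loaded: 15.6 V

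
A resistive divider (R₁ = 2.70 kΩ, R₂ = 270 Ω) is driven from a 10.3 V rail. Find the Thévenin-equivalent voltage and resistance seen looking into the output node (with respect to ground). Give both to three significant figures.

V_th is the open-circuit tap voltage: 10.3 × 270/(2700 + 270) = 0.936 V.
With the supply zeroed, R₁ and R₂ appear in parallel from the tap: R_th = R₁‖R₂ = (2700 × 270)/2970 = 245 Ω.

V_th = 0.936 V, R_th = 245 Ω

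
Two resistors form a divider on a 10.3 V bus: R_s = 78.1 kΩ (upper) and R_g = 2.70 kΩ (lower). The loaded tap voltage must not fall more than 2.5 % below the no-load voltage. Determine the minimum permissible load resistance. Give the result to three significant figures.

R_L(min) ≈ 102 kΩ

Output resistance R_th = R_s‖R_g = (78.1 × 2.70)/80.80 = 2.610 kΩ.
The fractional drop is R_th/(R_th + R_L); requiring this ≤ 0.0250 gives R_L ≥ R_th(1/0.0250 − 1) = 2.610 × 39.00 = 102 kΩ.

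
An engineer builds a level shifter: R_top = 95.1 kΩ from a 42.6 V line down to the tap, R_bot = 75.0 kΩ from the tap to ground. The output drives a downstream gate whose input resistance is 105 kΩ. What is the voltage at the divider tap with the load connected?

V_out ≈ 13.4 V

The load sits in parallel with R_bot: R_bot‖R_L = (75.0 × 105) / (75.0 + 105) = 43.75 kΩ.
V_out = 42.6 × 43.75 / (95.1 + 43.75) = 42.6 × 43.75/138.8 = 13.4 V.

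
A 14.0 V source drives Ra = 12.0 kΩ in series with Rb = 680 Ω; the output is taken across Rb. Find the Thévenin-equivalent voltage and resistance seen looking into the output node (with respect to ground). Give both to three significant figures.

V_th is the open-circuit tap voltage: 14.0 × 680/(12000 + 680) = 0.751 V.
With the supply zeroed, Ra and Rb appear in parallel from the tap: R_th = Ra‖Rb = (12000 × 680)/12680 = 644 Ω.

V_th = 0.751 V, R_th = 644 Ω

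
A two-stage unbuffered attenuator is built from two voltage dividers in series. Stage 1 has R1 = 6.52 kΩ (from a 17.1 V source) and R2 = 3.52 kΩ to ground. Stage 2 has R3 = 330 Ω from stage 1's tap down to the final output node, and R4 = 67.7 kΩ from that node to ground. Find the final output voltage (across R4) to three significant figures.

V_out ≈ 5.77 V

Stage 2 presents R3+R4 = 68030 Ω as a load on stage 1's tap.
Stage 1's lower leg becomes R2‖(R3+R4) = 3347 Ω, so V_mid = 17.1 × 3347/9867 = 5.800 V.
Stage 2 is itself unloaded: V_out = V_mid × R4/(R3+R4) = 5.800 × 67700/68030 = 5.77 V.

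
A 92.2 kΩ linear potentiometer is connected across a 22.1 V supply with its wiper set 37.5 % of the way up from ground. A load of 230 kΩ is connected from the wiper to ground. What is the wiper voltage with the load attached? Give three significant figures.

V ≈ 7.58 V

The wiper splits the pot into (1−α)R = 57.62 kΩ above and αR = 34.58 kΩ below.
Lower section ‖ load = 30.06 kΩ.
V_wiper = 22.1 × 30.06/(57.62 + 30.06) = 7.58 V.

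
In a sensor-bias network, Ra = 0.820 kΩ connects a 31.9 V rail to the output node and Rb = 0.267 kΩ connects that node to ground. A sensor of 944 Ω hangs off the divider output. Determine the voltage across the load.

The load sits in parallel with Rb: Rb‖R_L = (267 × 944) / (267 + 944) = 208.1 Ω.
V_out = 31.9 × 208.1 / (820 + 208.1) = 31.9 × 208.1/1028 = 6.46 V.

V_out ≈ 6.46 V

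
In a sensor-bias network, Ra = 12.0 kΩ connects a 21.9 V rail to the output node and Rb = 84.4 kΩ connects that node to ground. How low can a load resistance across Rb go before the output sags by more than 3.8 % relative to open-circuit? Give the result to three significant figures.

R_L(min) ≈ 266 kΩ

Output resistance R_th = Ra‖Rb = (12.0 × 84.4)/96.40 = 10.51 kΩ.
The fractional drop is R_th/(R_th + R_L); requiring this ≤ 0.0380 gives R_L ≥ R_th(1/0.0380 − 1) = 10.51 × 25.32 = 266 kΩ.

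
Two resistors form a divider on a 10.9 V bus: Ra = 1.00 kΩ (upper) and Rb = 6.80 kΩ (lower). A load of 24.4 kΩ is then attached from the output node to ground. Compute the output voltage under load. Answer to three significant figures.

V_out ≈ 9.17 V

The load sits in parallel with Rb: Rb‖R_L = (6.80 × 24.4) / (6.80 + 24.4) = 5.318 kΩ.
V_out = 10.9 × 5.318 / (1.00 + 5.318) = 10.9 × 5.318/6.318 = 9.17 V.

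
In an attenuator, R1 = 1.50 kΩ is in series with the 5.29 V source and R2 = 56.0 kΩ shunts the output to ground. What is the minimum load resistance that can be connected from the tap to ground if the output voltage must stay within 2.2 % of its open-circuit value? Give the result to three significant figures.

Output resistance R_th = R1‖R2 = (1.50 × 56.0)/57.50 = 1.461 kΩ.
The fractional drop is R_th/(R_th + R_L); requiring this ≤ 0.0220 gives R_L ≥ R_th(1/0.0220 − 1) = 1.461 × 44.45 = 64.9 kΩ.

R_L(min) ≈ 64.9 kΩ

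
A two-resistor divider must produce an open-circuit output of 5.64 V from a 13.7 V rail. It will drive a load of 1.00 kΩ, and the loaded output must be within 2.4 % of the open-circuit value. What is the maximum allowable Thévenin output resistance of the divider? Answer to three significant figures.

Loading drop = R_th/(R_th + R_L) ≤ 0.0240, so R_th ≤ R_L · ε/(1−ε) = 1.00 kΩ × 0.0240/0.9760 = 24.6 Ω.
(Any R1, R2 with R2/(R1+R2) = 0.412 and R1‖R2 ≤ 24.6 Ω will meet the spec.)

R_th ≤ 24.6 Ω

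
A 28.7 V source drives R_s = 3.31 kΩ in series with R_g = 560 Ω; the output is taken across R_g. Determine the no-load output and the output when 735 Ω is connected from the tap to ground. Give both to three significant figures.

Unloaded: 4.15 V; loaded: 2.51 V

Open-circuit: V = 28.7 × 560/(3310 + 560) = 4.15 V.
With the load, R_g becomes R_g‖R_L = 317.8 Ω, so V = 28.7 × 317.8/3628 = 2.51 V.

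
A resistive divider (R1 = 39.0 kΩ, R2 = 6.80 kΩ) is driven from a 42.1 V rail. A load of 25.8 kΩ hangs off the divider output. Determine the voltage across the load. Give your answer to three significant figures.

The load sits in parallel with R2: R2‖R_L = (6.80 × 25.8) / (6.80 + 25.8) = 5.382 kΩ.
V_out = 42.1 × 5.382 / (39.0 + 5.382) = 42.1 × 5.382/44.38 = 5.10 V.

V_out ≈ 5.10 V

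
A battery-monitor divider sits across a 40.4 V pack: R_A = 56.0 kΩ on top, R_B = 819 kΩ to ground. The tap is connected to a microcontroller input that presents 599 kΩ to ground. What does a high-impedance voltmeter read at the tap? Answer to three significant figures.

The load sits in parallel with R_B: R_B‖R_L = (819 × 599) / (819 + 599) = 346.0 kΩ.
V_out = 40.4 × 346.0 / (56.0 + 346.0) = 40.4 × 346.0/402.0 = 34.8 V.

V_out ≈ 34.8 V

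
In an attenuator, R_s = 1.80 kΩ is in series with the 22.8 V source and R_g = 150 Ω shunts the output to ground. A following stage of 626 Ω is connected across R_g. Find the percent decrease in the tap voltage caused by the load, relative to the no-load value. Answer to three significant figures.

The divider's output (Thévenin) resistance is R_s‖R_g = 138.5 Ω.
Fractional drop under load = R_th/(R_th + R_L) = 138.5 / (138.5 + 626) = 0.1811.
So the output falls by 18.1 %.

18.1 %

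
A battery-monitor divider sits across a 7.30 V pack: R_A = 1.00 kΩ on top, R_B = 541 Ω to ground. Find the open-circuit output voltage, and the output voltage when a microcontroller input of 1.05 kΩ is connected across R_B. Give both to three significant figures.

Open-circuit: V = 7.30 × 541/(1000 + 541) = 2.56 V.
With the load, R_B becomes R_B‖R_L = 357.0 Ω, so V = 7.30 × 357.0/1357 = 1.92 V.

Unloaded: 2.56 V; loaded: 1.92 V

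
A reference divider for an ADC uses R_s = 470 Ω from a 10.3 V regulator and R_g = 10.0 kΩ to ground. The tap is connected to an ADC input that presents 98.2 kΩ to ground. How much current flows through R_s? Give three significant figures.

R_g‖R_L = 9076 Ω, so the source sees R_s + R_g‖R_L = 9546 Ω.
I = 10.3 V / 9546 Ω = 1.08 mA.

I ≈ 1.08 mA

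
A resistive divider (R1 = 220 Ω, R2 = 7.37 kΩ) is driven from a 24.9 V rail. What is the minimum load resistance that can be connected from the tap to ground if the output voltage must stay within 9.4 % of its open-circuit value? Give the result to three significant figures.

Output resistance R_th = R1‖R2 = (220 × 7370)/7590 = 213.6 Ω.
The fractional drop is R_th/(R_th + R_L); requiring this ≤ 0.0940 gives R_L ≥ R_th(1/0.0940 − 1) = 213.6 × 9.638 = 2.06 kΩ.

R_L(min) ≈ 2.06 kΩ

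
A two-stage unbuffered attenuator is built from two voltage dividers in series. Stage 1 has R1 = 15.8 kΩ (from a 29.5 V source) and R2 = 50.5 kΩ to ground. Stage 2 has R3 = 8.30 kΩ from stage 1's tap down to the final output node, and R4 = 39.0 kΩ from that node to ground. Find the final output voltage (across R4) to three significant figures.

V_out ≈ 14.8 V

Stage 2 presents R3+R4 = 47.30 kΩ as a load on stage 1's tap.
Stage 1's lower leg becomes R2‖(R3+R4) = 24.42 kΩ, so V_mid = 29.5 × 24.42/40.22 = 17.91 V.
Stage 2 is itself unloaded: V_out = V_mid × R4/(R3+R4) = 17.91 × 39.0/47.30 = 14.8 V.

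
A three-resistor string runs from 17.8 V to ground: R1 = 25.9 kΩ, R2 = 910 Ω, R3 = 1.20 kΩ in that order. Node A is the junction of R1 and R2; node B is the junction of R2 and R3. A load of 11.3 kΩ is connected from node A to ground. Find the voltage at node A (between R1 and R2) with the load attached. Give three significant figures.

Below node A the series string R2+R3 = 2110 Ω sits in parallel with the 11300 Ω load: 1778 Ω.
V_A = 17.8 × 1778/(25900 + 1778) = 1.14 V.

V ≈ 1.14 V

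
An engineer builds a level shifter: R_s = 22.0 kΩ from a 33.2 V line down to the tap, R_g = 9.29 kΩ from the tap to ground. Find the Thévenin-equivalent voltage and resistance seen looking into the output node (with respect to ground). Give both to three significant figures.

V_th is the open-circuit tap voltage: 33.2 × 9.29/(22.0 + 9.29) = 9.86 V.
With the supply zeroed, R_s and R_g appear in parallel from the tap: R_th = R_s‖R_g = (22.0 × 9.29)/31.29 = 6.53 kΩ.

V_th = 9.86 V, R_th = 6.53 kΩ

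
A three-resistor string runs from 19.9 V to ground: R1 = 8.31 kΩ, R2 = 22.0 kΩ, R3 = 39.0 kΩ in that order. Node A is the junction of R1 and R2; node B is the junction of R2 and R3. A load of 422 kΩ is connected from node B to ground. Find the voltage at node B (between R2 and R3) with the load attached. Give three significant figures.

V ≈ 10.8 V

At node B, R3 is in parallel with the load: R3‖R_L = 35.70 kΩ.
Below node A the resistance is R2 + (R3‖R_L) = 57.70 kΩ, so V_A = 19.9 × 57.70/66.01 = 17.39 V.
Then V_B = V_A × (R3‖R_L)/(R2 + R3‖R_L) = 17.39 × 35.70/57.70 = 10.8 V.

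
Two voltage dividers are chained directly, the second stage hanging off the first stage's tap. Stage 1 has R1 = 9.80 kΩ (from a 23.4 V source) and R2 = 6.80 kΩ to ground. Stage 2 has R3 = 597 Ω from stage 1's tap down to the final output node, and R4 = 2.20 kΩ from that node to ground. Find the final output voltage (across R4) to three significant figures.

V_out ≈ 3.10 V

Stage 2 presents R3+R4 = 2797 Ω as a load on stage 1's tap.
Stage 1's lower leg becomes R2‖(R3+R4) = 1982 Ω, so V_mid = 23.4 × 1982/11780 = 3.936 V.
Stage 2 is itself unloaded: V_out = V_mid × R4/(R3+R4) = 3.936 × 2200/2797 = 3.10 V.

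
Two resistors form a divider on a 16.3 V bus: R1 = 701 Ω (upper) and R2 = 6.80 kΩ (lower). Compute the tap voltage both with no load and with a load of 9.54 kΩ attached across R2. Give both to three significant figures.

Unloaded: 14.8 V; loaded: 13.9 V

Open-circuit: V = 16.3 × 6800/(701 + 6800) = 14.8 V.
With the load, R2 becomes R2‖R_L = 3970 Ω, so V = 16.3 × 3970/4671 = 13.9 V.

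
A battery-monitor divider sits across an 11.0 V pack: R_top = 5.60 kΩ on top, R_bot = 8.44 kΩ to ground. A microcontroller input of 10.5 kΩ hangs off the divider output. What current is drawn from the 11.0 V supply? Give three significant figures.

R_bot‖R_L = 4.679 kΩ, so the source sees R_top + R_bot‖R_L = 10.28 kΩ.
I = 11.0 V / 10.28 kΩ = 1.07 mA.

I ≈ 1.07 mA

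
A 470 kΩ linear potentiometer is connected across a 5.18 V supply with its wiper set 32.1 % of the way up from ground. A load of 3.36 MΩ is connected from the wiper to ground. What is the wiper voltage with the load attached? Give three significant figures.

V ≈ 1.61 V

The wiper splits the pot into (1−α)R = 319.1 kΩ above and αR = 150.9 kΩ below.
Lower section ‖ load = 144.4 kΩ.
V_wiper = 5.18 × 144.4/(319.1 + 144.4) = 1.61 V.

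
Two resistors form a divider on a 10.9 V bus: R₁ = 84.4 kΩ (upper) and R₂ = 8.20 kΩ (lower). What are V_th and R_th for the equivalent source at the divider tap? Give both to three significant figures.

V_th = 0.965 V, R_th = 7.47 kΩ

V_th is the open-circuit tap voltage: 10.9 × 8.20/(84.4 + 8.20) = 0.965 V.
With the supply zeroed, R₁ and R₂ appear in parallel from the tap: R_th = R₁‖R₂ = (84.4 × 8.20)/92.60 = 7.47 kΩ.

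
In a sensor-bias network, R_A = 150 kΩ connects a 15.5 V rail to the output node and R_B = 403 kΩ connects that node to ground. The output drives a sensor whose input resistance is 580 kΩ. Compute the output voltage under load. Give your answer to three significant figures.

The load sits in parallel with R_B: R_B‖R_L = (403 × 580) / (403 + 580) = 237.8 kΩ.
V_out = 15.5 × 237.8 / (150 + 237.8) = 15.5 × 237.8/387.8 = 9.50 V.
(Unloaded it would have been 11.3 V.)

V_out ≈ 9.50 V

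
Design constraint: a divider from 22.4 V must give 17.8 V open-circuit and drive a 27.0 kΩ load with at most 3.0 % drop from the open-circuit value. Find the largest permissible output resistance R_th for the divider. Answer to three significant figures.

Loading drop = R_th/(R_th + R_L) ≤ 0.0300, so R_th ≤ R_L · ε/(1−ε) = 27.0 kΩ × 0.0300/0.9700 = 835 Ω.
(Any R1, R2 with R2/(R1+R2) = 0.795 and R1‖R2 ≤ 835 Ω will meet the spec.)

R_th ≤ 835 Ω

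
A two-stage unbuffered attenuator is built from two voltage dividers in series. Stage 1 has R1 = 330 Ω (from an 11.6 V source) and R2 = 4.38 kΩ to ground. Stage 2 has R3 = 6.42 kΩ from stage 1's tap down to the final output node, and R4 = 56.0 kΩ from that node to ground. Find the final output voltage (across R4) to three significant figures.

Stage 2 presents R3+R4 = 62420 Ω as a load on stage 1's tap.
Stage 1's lower leg becomes R2‖(R3+R4) = 4093 Ω, so V_mid = 11.6 × 4093/4423 = 10.73 V.
Stage 2 is itself unloaded: V_out = V_mid × R4/(R3+R4) = 10.73 × 56000/62420 = 9.63 V.

V_out ≈ 9.63 V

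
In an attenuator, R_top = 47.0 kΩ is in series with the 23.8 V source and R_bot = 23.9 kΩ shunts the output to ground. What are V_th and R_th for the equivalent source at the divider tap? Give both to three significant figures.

V_th is the open-circuit tap voltage: 23.8 × 23.9/(47.0 + 23.9) = 8.02 V.
With the supply zeroed, R_top and R_bot appear in parallel from the tap: R_th = R_top‖R_bot = (47.0 × 23.9)/70.90 = 15.8 kΩ.

V_th = 8.02 V, R_th = 15.8 kΩ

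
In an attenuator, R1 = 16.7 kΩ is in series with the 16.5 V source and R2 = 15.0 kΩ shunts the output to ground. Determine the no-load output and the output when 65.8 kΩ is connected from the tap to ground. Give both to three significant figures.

Unloaded: 7.81 V; loaded: 6.97 V

Open-circuit: V = 16.5 × 15.0/(16.7 + 15.0) = 7.81 V.
With the load, R2 becomes R2‖R_L = 12.22 kΩ, so V = 16.5 × 12.22/28.92 = 6.97 V.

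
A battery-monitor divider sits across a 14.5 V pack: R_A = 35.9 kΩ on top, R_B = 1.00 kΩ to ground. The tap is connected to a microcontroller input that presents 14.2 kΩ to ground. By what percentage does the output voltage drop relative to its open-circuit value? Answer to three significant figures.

The divider's output (Thévenin) resistance is R_A‖R_B = 0.9729 kΩ.
Fractional drop under load = R_th/(R_th + R_L) = 0.9729 / (0.9729 + 14.2) = 0.06412.
So the output falls by 6.41 %.

6.41 %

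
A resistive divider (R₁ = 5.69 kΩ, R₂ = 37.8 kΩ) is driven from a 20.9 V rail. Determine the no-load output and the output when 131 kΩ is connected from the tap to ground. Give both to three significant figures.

Open-circuit: V = 20.9 × 37.8/(5.69 + 37.8) = 18.2 V.
With the load, R₂ becomes R₂‖R_L = 29.34 kΩ, so V = 20.9 × 29.34/35.03 = 17.5 V.

Unloaded: 18.2 V; loaded: 17.5 V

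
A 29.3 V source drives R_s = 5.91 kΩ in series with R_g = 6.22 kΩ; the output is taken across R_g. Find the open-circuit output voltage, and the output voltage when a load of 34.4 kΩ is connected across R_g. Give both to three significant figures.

Unloaded: 15.0 V; loaded: 13.8 V

Open-circuit: V = 29.3 × 6.22/(5.91 + 6.22) = 15.0 V.
With the load, R_g becomes R_g‖R_L = 5.268 kΩ, so V = 29.3 × 5.268/11.18 = 13.8 V.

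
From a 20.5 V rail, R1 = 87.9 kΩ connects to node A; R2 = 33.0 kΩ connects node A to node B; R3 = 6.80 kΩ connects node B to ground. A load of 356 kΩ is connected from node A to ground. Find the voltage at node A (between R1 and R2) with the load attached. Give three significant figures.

V ≈ 5.93 V

Below node A the series string R2+R3 = 39.80 kΩ sits in parallel with the 356 kΩ load: 35.80 kΩ.
V_A = 20.5 × 35.80/(87.9 + 35.80) = 5.93 V.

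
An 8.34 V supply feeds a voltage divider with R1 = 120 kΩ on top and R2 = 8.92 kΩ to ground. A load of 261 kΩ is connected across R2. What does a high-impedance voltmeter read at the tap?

The load sits in parallel with R2: R2‖R_L = (8.92 × 261) / (8.92 + 261) = 8.625 kΩ.
V_out = 8.34 × 8.625 / (120 + 8.625) = 8.34 × 8.625/128.6 = 0.559 V.

V_out ≈ 0.559 V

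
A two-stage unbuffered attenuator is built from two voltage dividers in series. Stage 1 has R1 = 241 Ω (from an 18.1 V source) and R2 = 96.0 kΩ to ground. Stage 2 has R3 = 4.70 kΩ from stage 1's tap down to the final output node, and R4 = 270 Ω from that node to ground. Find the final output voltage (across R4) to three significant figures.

Stage 2 presents R3+R4 = 4970 Ω as a load on stage 1's tap.
Stage 1's lower leg becomes R2‖(R3+R4) = 4725 Ω, so V_mid = 18.1 × 4725/4966 = 17.22 V.
Stage 2 is itself unloaded: V_out = V_mid × R4/(R3+R4) = 17.22 × 270/4970 = 0.936 V.

V_out ≈ 0.936 V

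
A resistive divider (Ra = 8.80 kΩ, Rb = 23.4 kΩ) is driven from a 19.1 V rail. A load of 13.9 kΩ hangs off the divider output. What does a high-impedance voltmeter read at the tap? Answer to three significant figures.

V_out ≈ 9.51 V

The load sits in parallel with Rb: Rb‖R_L = (23.4 × 13.9) / (23.4 + 13.9) = 8.720 kΩ.
V_out = 19.1 × 8.720 / (8.80 + 8.720) = 19.1 × 8.720/17.52 = 9.51 V.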